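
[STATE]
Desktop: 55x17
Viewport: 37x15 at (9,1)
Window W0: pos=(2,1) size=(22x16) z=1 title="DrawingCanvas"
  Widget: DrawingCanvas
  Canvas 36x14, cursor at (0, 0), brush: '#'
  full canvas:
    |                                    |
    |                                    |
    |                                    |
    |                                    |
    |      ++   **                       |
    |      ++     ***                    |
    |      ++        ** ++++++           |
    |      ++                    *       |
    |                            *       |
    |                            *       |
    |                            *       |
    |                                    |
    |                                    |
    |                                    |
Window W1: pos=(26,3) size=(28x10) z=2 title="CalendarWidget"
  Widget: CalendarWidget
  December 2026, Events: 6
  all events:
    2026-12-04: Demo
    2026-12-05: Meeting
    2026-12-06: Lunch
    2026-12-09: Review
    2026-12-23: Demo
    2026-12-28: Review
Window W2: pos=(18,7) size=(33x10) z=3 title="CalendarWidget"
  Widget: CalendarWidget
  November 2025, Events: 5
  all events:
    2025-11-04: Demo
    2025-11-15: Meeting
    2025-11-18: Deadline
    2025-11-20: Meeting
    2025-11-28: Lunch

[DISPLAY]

━━━━━━━━━━━━━━┓                      
ngCanvas      ┃                      
──────────────┨  ┏━━━━━━━━━━━━━━━━━━━
              ┃  ┃ CalendarWidget    
              ┃  ┠───────────────────
              ┃  ┃      December 2026
         ┏━━━━━━━━━━━━━━━━━━━━━━━━━━━
++   **  ┃ CalendarWidget            
++     **┠───────────────────────────
++       ┃         November 2025     
++       ┃Mo Tu We Th Fr Sa Su       
         ┃                1  2       
         ┃ 3  4*  5  6  7  8  9      
         ┃10 11 12 13 14 15* 16      
         ┃17 18* 19 20* 21 22 23     


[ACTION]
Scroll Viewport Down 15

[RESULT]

ngCanvas      ┃                      
──────────────┨  ┏━━━━━━━━━━━━━━━━━━━
              ┃  ┃ CalendarWidget    
              ┃  ┠───────────────────
              ┃  ┃      December 2026
         ┏━━━━━━━━━━━━━━━━━━━━━━━━━━━
++   **  ┃ CalendarWidget            
++     **┠───────────────────────────
++       ┃         November 2025     
++       ┃Mo Tu We Th Fr Sa Su       
         ┃                1  2       
         ┃ 3  4*  5  6  7  8  9      
         ┃10 11 12 13 14 15* 16      
         ┃17 18* 19 20* 21 22 23     
━━━━━━━━━┗━━━━━━━━━━━━━━━━━━━━━━━━━━━


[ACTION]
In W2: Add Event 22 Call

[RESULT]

ngCanvas      ┃                      
──────────────┨  ┏━━━━━━━━━━━━━━━━━━━
              ┃  ┃ CalendarWidget    
              ┃  ┠───────────────────
              ┃  ┃      December 2026
         ┏━━━━━━━━━━━━━━━━━━━━━━━━━━━
++   **  ┃ CalendarWidget            
++     **┠───────────────────────────
++       ┃         November 2025     
++       ┃Mo Tu We Th Fr Sa Su       
         ┃                1  2       
         ┃ 3  4*  5  6  7  8  9      
         ┃10 11 12 13 14 15* 16      
         ┃17 18* 19 20* 21 22* 23    
━━━━━━━━━┗━━━━━━━━━━━━━━━━━━━━━━━━━━━


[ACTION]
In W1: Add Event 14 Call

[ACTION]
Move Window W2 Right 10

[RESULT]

ngCanvas      ┃                      
──────────────┨  ┏━━━━━━━━━━━━━━━━━━━
              ┃  ┃ CalendarWidget    
              ┃  ┠───────────────────
              ┃  ┃      December 2026
             ┏━━━━━━━━━━━━━━━━━━━━━━━
++   **      ┃ CalendarWidget        
++     ***   ┠───────────────────────
++        ** ┃         November 2025 
++           ┃Mo Tu We Th Fr Sa Su   
             ┃                1  2   
             ┃ 3  4*  5  6  7  8  9  
             ┃10 11 12 13 14 15* 16  
             ┃17 18* 19 20* 21 22* 23
━━━━━━━━━━━━━┗━━━━━━━━━━━━━━━━━━━━━━━


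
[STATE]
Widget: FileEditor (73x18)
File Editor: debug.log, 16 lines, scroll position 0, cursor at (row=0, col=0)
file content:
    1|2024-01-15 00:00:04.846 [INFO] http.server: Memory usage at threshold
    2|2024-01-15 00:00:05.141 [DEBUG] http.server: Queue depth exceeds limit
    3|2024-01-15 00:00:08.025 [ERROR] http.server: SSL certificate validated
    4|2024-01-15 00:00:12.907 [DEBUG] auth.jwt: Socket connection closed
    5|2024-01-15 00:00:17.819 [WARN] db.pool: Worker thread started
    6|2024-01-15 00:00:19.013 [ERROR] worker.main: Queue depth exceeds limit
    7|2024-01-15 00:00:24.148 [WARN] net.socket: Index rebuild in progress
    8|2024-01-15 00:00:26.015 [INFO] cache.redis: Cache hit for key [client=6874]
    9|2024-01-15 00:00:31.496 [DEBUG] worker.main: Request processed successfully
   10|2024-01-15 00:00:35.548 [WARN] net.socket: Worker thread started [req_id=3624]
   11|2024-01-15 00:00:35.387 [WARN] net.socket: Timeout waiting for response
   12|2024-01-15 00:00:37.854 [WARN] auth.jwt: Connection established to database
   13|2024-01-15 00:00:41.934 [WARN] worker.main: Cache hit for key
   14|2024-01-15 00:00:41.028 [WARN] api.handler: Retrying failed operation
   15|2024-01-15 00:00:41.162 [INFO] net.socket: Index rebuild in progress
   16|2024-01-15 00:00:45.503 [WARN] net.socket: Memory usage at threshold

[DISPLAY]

█024-01-15 00:00:04.846 [INFO] http.server: Memory usage at threshold   ▲
2024-01-15 00:00:05.141 [DEBUG] http.server: Queue depth exceeds limit  █
2024-01-15 00:00:08.025 [ERROR] http.server: SSL certificate validated  ░
2024-01-15 00:00:12.907 [DEBUG] auth.jwt: Socket connection closed      ░
2024-01-15 00:00:17.819 [WARN] db.pool: Worker thread started           ░
2024-01-15 00:00:19.013 [ERROR] worker.main: Queue depth exceeds limit  ░
2024-01-15 00:00:24.148 [WARN] net.socket: Index rebuild in progress    ░
2024-01-15 00:00:26.015 [INFO] cache.redis: Cache hit for key [client=68░
2024-01-15 00:00:31.496 [DEBUG] worker.main: Request processed successfu░
2024-01-15 00:00:35.548 [WARN] net.socket: Worker thread started [req_id░
2024-01-15 00:00:35.387 [WARN] net.socket: Timeout waiting for response ░
2024-01-15 00:00:37.854 [WARN] auth.jwt: Connection established to datab░
2024-01-15 00:00:41.934 [WARN] worker.main: Cache hit for key           ░
2024-01-15 00:00:41.028 [WARN] api.handler: Retrying failed operation   ░
2024-01-15 00:00:41.162 [INFO] net.socket: Index rebuild in progress    ░
2024-01-15 00:00:45.503 [WARN] net.socket: Memory usage at threshold    ░
                                                                        ░
                                                                        ▼


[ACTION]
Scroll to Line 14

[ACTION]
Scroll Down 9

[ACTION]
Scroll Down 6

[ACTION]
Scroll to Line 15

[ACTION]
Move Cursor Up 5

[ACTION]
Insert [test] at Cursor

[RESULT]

test█024-01-15 00:00:04.846 [INFO] http.server: Memory usage at threshol▲
2024-01-15 00:00:05.141 [DEBUG] http.server: Queue depth exceeds limit  █
2024-01-15 00:00:08.025 [ERROR] http.server: SSL certificate validated  ░
2024-01-15 00:00:12.907 [DEBUG] auth.jwt: Socket connection closed      ░
2024-01-15 00:00:17.819 [WARN] db.pool: Worker thread started           ░
2024-01-15 00:00:19.013 [ERROR] worker.main: Queue depth exceeds limit  ░
2024-01-15 00:00:24.148 [WARN] net.socket: Index rebuild in progress    ░
2024-01-15 00:00:26.015 [INFO] cache.redis: Cache hit for key [client=68░
2024-01-15 00:00:31.496 [DEBUG] worker.main: Request processed successfu░
2024-01-15 00:00:35.548 [WARN] net.socket: Worker thread started [req_id░
2024-01-15 00:00:35.387 [WARN] net.socket: Timeout waiting for response ░
2024-01-15 00:00:37.854 [WARN] auth.jwt: Connection established to datab░
2024-01-15 00:00:41.934 [WARN] worker.main: Cache hit for key           ░
2024-01-15 00:00:41.028 [WARN] api.handler: Retrying failed operation   ░
2024-01-15 00:00:41.162 [INFO] net.socket: Index rebuild in progress    ░
2024-01-15 00:00:45.503 [WARN] net.socket: Memory usage at threshold    ░
                                                                        ░
                                                                        ▼


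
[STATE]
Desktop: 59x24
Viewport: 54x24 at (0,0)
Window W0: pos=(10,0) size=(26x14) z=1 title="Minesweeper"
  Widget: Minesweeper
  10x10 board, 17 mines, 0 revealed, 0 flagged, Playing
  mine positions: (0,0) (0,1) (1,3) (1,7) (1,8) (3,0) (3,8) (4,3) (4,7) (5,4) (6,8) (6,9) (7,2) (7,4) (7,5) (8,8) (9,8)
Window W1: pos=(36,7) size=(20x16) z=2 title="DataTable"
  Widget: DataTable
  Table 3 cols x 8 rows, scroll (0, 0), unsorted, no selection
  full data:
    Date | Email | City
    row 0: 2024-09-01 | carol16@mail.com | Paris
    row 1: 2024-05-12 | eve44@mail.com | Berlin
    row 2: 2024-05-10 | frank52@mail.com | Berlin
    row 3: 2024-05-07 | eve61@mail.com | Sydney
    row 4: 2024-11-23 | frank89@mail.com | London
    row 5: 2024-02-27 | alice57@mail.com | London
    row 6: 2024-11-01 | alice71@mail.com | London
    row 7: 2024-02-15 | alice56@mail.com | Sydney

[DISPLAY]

          ┏━━━━━━━━━━━━━━━━━━━━━━━━┓                  
          ┃ Minesweeper            ┃                  
          ┠────────────────────────┨                  
          ┃■■■■■■■■■■              ┃                  
          ┃■■■■■■■■■■              ┃                  
          ┃■■■■■■■■■■              ┃                  
          ┃■■■■■■■■■■              ┃                  
          ┃■■■■■■■■■■              ┃┏━━━━━━━━━━━━━━━━━
          ┃■■■■■■■■■■              ┃┃ DataTable       
          ┃■■■■■■■■■■              ┃┠─────────────────
          ┃■■■■■■■■■■              ┃┃Date      │Email 
          ┃■■■■■■■■■■              ┃┃──────────┼──────
          ┃■■■■■■■■■■              ┃┃2024-09-01│carol1
          ┗━━━━━━━━━━━━━━━━━━━━━━━━┛┃2024-05-12│eve44@
                                    ┃2024-05-10│frank5
                                    ┃2024-05-07│eve61@
                                    ┃2024-11-23│frank8
                                    ┃2024-02-27│alice5
                                    ┃2024-11-01│alice7
                                    ┃2024-02-15│alice5
                                    ┃                 
                                    ┃                 
                                    ┗━━━━━━━━━━━━━━━━━
                                                      


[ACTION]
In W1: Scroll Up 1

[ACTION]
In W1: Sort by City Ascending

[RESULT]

          ┏━━━━━━━━━━━━━━━━━━━━━━━━┓                  
          ┃ Minesweeper            ┃                  
          ┠────────────────────────┨                  
          ┃■■■■■■■■■■              ┃                  
          ┃■■■■■■■■■■              ┃                  
          ┃■■■■■■■■■■              ┃                  
          ┃■■■■■■■■■■              ┃                  
          ┃■■■■■■■■■■              ┃┏━━━━━━━━━━━━━━━━━
          ┃■■■■■■■■■■              ┃┃ DataTable       
          ┃■■■■■■■■■■              ┃┠─────────────────
          ┃■■■■■■■■■■              ┃┃Date      │Email 
          ┃■■■■■■■■■■              ┃┃──────────┼──────
          ┃■■■■■■■■■■              ┃┃2024-05-12│eve44@
          ┗━━━━━━━━━━━━━━━━━━━━━━━━┛┃2024-05-10│frank5
                                    ┃2024-11-23│frank8
                                    ┃2024-02-27│alice5
                                    ┃2024-11-01│alice7
                                    ┃2024-09-01│carol1
                                    ┃2024-05-07│eve61@
                                    ┃2024-02-15│alice5
                                    ┃                 
                                    ┃                 
                                    ┗━━━━━━━━━━━━━━━━━
                                                      


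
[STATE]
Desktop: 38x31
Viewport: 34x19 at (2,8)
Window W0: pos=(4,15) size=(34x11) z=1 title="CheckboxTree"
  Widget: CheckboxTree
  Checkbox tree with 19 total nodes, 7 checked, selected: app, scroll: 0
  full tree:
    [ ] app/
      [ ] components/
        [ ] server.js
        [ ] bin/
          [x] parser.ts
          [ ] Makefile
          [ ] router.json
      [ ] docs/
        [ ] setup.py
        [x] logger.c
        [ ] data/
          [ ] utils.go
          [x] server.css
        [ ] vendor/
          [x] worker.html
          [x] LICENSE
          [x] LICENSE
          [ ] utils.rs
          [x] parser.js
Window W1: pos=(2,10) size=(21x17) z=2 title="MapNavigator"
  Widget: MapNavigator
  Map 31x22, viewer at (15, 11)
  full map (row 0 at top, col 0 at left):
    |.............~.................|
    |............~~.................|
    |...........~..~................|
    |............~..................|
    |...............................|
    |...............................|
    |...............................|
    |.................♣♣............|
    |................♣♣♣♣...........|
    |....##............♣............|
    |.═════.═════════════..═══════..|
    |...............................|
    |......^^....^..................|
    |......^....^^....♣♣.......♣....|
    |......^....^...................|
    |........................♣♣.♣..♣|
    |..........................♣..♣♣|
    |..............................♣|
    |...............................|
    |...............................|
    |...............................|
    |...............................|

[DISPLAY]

                                  
                                  
┏━━━━━━━━━━━━━━━━━━━┓             
┃ MapNavigator      ┃             
┠───────────────────┨             
┃...................┃             
┃...................┃             
┃...........♣♣......┃━━━━━━━━━━━━━
┃..........♣♣♣♣.....┃             
┃............♣......┃─────────────
┃.═════════════..═══┃             
┃.........@.........┃             
┃^^....^............┃             
┃^....^^....♣♣......┃             
┃^....^.............┃ts           
┃..................♣┃e            
┃...................┃json         
┃...................┃━━━━━━━━━━━━━
┗━━━━━━━━━━━━━━━━━━━┛             


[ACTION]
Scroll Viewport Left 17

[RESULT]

                                  
                                  
  ┏━━━━━━━━━━━━━━━━━━━┓           
  ┃ MapNavigator      ┃           
  ┠───────────────────┨           
  ┃...................┃           
  ┃...................┃           
  ┃...........♣♣......┃━━━━━━━━━━━
  ┃..........♣♣♣♣.....┃           
  ┃............♣......┃───────────
  ┃.═════════════..═══┃           
  ┃.........@.........┃           
  ┃^^....^............┃           
  ┃^....^^....♣♣......┃           
  ┃^....^.............┃ts         
  ┃..................♣┃e          
  ┃...................┃json       
  ┃...................┃━━━━━━━━━━━
  ┗━━━━━━━━━━━━━━━━━━━┛           


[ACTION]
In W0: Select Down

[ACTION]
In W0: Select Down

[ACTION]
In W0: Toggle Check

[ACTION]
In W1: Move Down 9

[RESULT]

                                  
                                  
  ┏━━━━━━━━━━━━━━━━━━━┓           
  ┃ MapNavigator      ┃           
  ┠───────────────────┨           
  ┃^....^.............┃           
  ┃..................♣┃           
  ┃...................┃━━━━━━━━━━━
  ┃...................┃           
  ┃...................┃───────────
  ┃...................┃           
  ┃.........@.........┃           
  ┃...................┃           
  ┃                   ┃           
  ┃                   ┃ts         
  ┃                   ┃e          
  ┃                   ┃json       
  ┃                   ┃━━━━━━━━━━━
  ┗━━━━━━━━━━━━━━━━━━━┛           


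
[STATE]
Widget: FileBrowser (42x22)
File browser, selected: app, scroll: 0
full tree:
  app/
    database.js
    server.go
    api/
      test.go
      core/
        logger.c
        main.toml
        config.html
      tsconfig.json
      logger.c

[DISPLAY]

> [-] app/                                
    database.js                           
    server.go                             
    [+] api/                              
                                          
                                          
                                          
                                          
                                          
                                          
                                          
                                          
                                          
                                          
                                          
                                          
                                          
                                          
                                          
                                          
                                          
                                          


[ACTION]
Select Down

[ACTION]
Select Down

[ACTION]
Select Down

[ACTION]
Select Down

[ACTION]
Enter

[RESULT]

  [-] app/                                
    database.js                           
    server.go                             
  > [-] api/                              
      test.go                             
      [+] core/                           
      tsconfig.json                       
      logger.c                            
                                          
                                          
                                          
                                          
                                          
                                          
                                          
                                          
                                          
                                          
                                          
                                          
                                          
                                          


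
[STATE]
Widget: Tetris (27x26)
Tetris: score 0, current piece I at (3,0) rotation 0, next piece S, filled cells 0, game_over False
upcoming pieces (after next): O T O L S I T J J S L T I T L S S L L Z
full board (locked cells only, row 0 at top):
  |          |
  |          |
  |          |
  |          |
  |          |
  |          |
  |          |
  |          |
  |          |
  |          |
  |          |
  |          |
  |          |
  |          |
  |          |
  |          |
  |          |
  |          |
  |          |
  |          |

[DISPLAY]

   ████   │Next:           
          │ ░░             
          │░░              
          │                
          │                
          │                
          │Score:          
          │0               
          │                
          │                
          │                
          │                
          │                
          │                
          │                
          │                
          │                
          │                
          │                
          │                
          │                
          │                
          │                
          │                
          │                
          │                


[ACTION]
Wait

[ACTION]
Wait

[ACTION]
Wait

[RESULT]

          │Next:           
          │ ░░             
          │░░              
   ████   │                
          │                
          │                
          │Score:          
          │0               
          │                
          │                
          │                
          │                
          │                
          │                
          │                
          │                
          │                
          │                
          │                
          │                
          │                
          │                
          │                
          │                
          │                
          │                


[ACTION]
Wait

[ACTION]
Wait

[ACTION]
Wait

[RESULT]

          │Next:           
          │ ░░             
          │░░              
          │                
          │                
          │                
   ████   │Score:          
          │0               
          │                
          │                
          │                
          │                
          │                
          │                
          │                
          │                
          │                
          │                
          │                
          │                
          │                
          │                
          │                
          │                
          │                
          │                


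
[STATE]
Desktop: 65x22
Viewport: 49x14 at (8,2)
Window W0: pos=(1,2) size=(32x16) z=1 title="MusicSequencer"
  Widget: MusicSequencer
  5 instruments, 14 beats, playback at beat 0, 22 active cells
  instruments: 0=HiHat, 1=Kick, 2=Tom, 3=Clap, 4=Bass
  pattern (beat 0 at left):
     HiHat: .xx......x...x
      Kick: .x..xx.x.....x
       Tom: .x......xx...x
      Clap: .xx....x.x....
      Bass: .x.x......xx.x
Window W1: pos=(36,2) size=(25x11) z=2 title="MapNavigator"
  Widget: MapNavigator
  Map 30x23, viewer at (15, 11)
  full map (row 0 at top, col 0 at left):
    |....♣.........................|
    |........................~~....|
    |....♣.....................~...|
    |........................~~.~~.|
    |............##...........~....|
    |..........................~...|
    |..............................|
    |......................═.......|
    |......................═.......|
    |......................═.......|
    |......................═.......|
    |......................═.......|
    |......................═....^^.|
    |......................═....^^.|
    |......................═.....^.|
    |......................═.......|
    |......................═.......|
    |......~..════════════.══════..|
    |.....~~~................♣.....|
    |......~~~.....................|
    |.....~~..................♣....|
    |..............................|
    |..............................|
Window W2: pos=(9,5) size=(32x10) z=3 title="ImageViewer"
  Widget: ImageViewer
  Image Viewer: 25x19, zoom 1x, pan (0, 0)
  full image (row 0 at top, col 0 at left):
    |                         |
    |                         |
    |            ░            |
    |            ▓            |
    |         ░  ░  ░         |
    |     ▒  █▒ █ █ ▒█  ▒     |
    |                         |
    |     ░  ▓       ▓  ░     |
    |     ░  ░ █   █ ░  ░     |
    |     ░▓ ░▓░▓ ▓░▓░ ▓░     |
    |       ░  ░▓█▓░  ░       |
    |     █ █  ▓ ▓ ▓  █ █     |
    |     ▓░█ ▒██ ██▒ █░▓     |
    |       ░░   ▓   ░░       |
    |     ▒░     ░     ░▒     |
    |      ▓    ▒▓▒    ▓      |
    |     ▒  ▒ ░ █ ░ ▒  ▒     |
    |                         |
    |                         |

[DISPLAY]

━━━━━━━━━━━━━━━━━━━━━━━━┓   ┏━━━━━━━━━━━━━━━━━━━━
Sequencer               ┃   ┃ MapNavigator       
────────────────────────┨   ┠────────────────────
▼┏━━━━━━━━━━━━━━━━━━━━━━━━━━━━━━┓..............═.
·┃ ImageViewer                  ┃..............═.
·┠──────────────────────────────┨..............═.
·┃                              ┃.......@......═.
·┃                              ┃..............═.
·┃            ░                 ┃..............═.
 ┃            ▓                 ┃..............═.
 ┃         ░  ░  ░              ┃━━━━━━━━━━━━━━━━
 ┃     ▒  █▒ █ █ ▒█  ▒          ┃                
 ┗━━━━━━━━━━━━━━━━━━━━━━━━━━━━━━┛                
                        ┃                        


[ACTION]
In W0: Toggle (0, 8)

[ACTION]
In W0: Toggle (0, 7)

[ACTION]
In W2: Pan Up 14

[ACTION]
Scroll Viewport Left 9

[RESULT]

 ┏━━━━━━━━━━━━━━━━━━━━━━━━━━━━━━┓   ┏━━━━━━━━━━━━
 ┃ MusicSequencer               ┃   ┃ MapNavigato
 ┠──────────────────────────────┨   ┠────────────
 ┃      ▼┏━━━━━━━━━━━━━━━━━━━━━━━━━━━━━━┓........
 ┃ HiHat·┃ ImageViewer                  ┃........
 ┃  Kick·┠──────────────────────────────┨........
 ┃   Tom·┃                              ┃.......@
 ┃  Clap·┃                              ┃........
 ┃  Bass·┃            ░                 ┃........
 ┃       ┃            ▓                 ┃........
 ┃       ┃         ░  ░  ░              ┃━━━━━━━━
 ┃       ┃     ▒  █▒ █ █ ▒█  ▒          ┃        
 ┃       ┗━━━━━━━━━━━━━━━━━━━━━━━━━━━━━━┛        
 ┃                              ┃                


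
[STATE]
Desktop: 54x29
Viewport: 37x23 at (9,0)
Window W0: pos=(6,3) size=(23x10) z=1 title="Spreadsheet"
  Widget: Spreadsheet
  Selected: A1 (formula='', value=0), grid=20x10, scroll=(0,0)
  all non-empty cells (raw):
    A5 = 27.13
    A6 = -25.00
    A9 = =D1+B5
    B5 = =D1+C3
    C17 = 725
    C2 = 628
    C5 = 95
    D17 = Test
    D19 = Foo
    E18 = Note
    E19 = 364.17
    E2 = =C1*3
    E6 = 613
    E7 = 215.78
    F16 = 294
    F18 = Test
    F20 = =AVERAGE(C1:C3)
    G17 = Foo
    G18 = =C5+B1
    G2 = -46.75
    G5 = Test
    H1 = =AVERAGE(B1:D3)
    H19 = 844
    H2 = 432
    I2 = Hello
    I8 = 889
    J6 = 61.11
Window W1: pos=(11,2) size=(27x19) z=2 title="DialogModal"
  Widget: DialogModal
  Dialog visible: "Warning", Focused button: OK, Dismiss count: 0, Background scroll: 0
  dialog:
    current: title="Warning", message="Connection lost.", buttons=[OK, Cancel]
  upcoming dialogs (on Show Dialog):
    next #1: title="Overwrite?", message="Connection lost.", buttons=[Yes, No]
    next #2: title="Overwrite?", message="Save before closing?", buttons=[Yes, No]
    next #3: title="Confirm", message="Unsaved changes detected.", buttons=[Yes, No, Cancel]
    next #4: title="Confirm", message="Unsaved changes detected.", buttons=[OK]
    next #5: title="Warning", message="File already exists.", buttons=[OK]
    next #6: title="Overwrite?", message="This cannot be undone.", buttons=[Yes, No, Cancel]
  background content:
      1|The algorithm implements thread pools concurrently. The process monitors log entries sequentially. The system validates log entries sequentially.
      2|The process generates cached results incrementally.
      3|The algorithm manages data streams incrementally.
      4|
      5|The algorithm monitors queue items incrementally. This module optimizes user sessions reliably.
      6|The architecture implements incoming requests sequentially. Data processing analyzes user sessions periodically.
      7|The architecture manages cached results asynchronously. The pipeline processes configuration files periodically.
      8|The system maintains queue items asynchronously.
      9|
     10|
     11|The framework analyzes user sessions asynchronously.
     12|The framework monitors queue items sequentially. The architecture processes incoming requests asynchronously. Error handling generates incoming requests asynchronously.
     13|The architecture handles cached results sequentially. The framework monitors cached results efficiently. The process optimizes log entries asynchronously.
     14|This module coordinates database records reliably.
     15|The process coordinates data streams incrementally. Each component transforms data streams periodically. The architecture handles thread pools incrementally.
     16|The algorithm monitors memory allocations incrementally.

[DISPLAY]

                                     
                                     
  ┏━━━━━━━━━━━━━━━━━━━━━━━━━┓        
━━┃ DialogModal             ┃        
pr┠─────────────────────────┨        
──┃The algorithm implements ┃        
: ┃The process generates cac┃        
  ┃The algorithm manages dat┃        
--┃                         ┃        
1 ┃The algorithm monitors qu┃        
2 ┃Th┌──────────────────┐men┃        
3 ┃Th│     Warning      │es ┃        
━━┃Th│ Connection lost. │ueu┃        
  ┃  │  [OK]  Cancel    │   ┃        
  ┃  └──────────────────┘   ┃        
  ┃The framework analyzes us┃        
  ┃The framework monitors qu┃        
  ┃The architecture handles ┃        
  ┃This module coordinates d┃        
  ┃The process coordinates d┃        
  ┗━━━━━━━━━━━━━━━━━━━━━━━━━┛        
                                     
                                     


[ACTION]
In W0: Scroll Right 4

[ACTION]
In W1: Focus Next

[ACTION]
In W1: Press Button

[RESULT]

                                     
                                     
  ┏━━━━━━━━━━━━━━━━━━━━━━━━━┓        
━━┃ DialogModal             ┃        
pr┠─────────────────────────┨        
──┃The algorithm implements ┃        
: ┃The process generates cac┃        
  ┃The algorithm manages dat┃        
--┃                         ┃        
1 ┃The algorithm monitors qu┃        
2 ┃The architecture implemen┃        
3 ┃The architecture manages ┃        
━━┃The system maintains queu┃        
  ┃                         ┃        
  ┃                         ┃        
  ┃The framework analyzes us┃        
  ┃The framework monitors qu┃        
  ┃The architecture handles ┃        
  ┃This module coordinates d┃        
  ┃The process coordinates d┃        
  ┗━━━━━━━━━━━━━━━━━━━━━━━━━┛        
                                     
                                     


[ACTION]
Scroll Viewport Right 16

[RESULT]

                                     
                                     
━━━━━━━━━━━━━━━━━━━━┓                
ogModal             ┃                
────────────────────┨                
lgorithm implements ┃                
rocess generates cac┃                
lgorithm manages dat┃                
                    ┃                
lgorithm monitors qu┃                
rchitecture implemen┃                
rchitecture manages ┃                
ystem maintains queu┃                
                    ┃                
                    ┃                
ramework analyzes us┃                
ramework monitors qu┃                
rchitecture handles ┃                
module coordinates d┃                
rocess coordinates d┃                
━━━━━━━━━━━━━━━━━━━━┛                
                                     
                                     


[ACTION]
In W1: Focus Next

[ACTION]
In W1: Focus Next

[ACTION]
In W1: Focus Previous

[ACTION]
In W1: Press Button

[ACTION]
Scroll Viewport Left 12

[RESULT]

                                     
                                     
      ┏━━━━━━━━━━━━━━━━━━━━━━━━━┓    
 ┏━━━━┃ DialogModal             ┃    
 ┃ Spr┠─────────────────────────┨    
 ┠────┃The algorithm implements ┃    
 ┃A1: ┃The process generates cac┃    
 ┃    ┃The algorithm manages dat┃    
 ┃----┃                         ┃    
 ┃  1 ┃The algorithm monitors qu┃    
 ┃  2 ┃The architecture implemen┃    
 ┃  3 ┃The architecture manages ┃    
 ┗━━━━┃The system maintains queu┃    
      ┃                         ┃    
      ┃                         ┃    
      ┃The framework analyzes us┃    
      ┃The framework monitors qu┃    
      ┃The architecture handles ┃    
      ┃This module coordinates d┃    
      ┃The process coordinates d┃    
      ┗━━━━━━━━━━━━━━━━━━━━━━━━━┛    
                                     
                                     


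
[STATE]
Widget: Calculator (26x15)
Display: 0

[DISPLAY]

                         0
┌───┬───┬───┬───┐         
│ 7 │ 8 │ 9 │ ÷ │         
├───┼───┼───┼───┤         
│ 4 │ 5 │ 6 │ × │         
├───┼───┼───┼───┤         
│ 1 │ 2 │ 3 │ - │         
├───┼───┼───┼───┤         
│ 0 │ . │ = │ + │         
├───┼───┼───┼───┤         
│ C │ MC│ MR│ M+│         
└───┴───┴───┴───┘         
                          
                          
                          


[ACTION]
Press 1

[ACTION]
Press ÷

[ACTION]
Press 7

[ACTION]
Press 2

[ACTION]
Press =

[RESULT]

             0.01388888889
┌───┬───┬───┬───┐         
│ 7 │ 8 │ 9 │ ÷ │         
├───┼───┼───┼───┤         
│ 4 │ 5 │ 6 │ × │         
├───┼───┼───┼───┤         
│ 1 │ 2 │ 3 │ - │         
├───┼───┼───┼───┤         
│ 0 │ . │ = │ + │         
├───┼───┼───┼───┤         
│ C │ MC│ MR│ M+│         
└───┴───┴───┴───┘         
                          
                          
                          


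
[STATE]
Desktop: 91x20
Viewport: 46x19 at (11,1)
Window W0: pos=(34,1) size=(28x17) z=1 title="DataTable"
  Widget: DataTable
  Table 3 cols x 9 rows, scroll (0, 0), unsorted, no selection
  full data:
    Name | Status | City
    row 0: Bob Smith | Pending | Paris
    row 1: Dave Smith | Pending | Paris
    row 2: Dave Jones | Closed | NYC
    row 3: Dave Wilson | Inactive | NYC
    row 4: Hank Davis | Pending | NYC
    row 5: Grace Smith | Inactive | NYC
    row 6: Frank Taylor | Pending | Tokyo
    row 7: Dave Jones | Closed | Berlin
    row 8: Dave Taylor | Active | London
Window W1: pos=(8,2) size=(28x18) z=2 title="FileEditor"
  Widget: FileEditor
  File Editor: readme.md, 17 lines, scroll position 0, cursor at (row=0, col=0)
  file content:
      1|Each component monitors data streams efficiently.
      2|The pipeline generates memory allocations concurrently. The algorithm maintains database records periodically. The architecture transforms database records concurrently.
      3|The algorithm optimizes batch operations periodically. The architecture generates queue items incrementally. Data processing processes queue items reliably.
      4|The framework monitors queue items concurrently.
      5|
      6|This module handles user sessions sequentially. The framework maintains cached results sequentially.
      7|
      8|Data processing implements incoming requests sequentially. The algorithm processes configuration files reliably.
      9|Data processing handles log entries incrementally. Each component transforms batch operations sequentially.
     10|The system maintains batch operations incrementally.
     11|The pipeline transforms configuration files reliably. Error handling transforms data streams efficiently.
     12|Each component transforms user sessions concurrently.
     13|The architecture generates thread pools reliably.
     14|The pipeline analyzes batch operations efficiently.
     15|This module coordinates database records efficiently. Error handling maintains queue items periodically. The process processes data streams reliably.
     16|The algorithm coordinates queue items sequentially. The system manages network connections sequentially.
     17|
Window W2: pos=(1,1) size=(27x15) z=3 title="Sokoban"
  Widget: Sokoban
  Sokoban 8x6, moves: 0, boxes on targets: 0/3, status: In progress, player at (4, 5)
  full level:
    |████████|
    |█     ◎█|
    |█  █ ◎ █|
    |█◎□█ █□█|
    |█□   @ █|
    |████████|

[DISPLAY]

━━━━━━━━━━━━━━━━┓      ┏━━━━━━━━━━━━━━━━━━━━━━
                ┃━━━━━━━┓DataTable            
────────────────┨       ┃─────────────────────
                ┃───────┨ame        │Status  │
                ┃tors d▲┃───────────┼────────┼
                ┃tes me█┃ob Smith   │Pending │
                ┃izes b░┃ave Smith  │Pending │
                ┃ors qu░┃ave Jones  │Closed  │
                ┃      ░┃ave Wilson │Inactive│
 0/3            ┃ user ░┃ank Davis  │Pending │
                ┃      ░┃race Smith │Inactive│
                ┃lement░┃rank Taylor│Pending │
                ┃dles l░┃ave Jones  │Closed  │
                ┃s batc░┃ave Taylor │Active  │
━━━━━━━━━━━━━━━━┛orms c░┃                     
ch component transforms░┃                     
e architecture generate░┃━━━━━━━━━━━━━━━━━━━━━
e pipeline analyzes bat▼┃                     
━━━━━━━━━━━━━━━━━━━━━━━━┛                     


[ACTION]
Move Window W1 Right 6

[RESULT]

━━━━━━━━━━━━━━━━┓      ┏━━━━━━━━━━━━━━━━━━━━━━
                ┃━━━━━━━━━━━━━┓ble            
────────────────┨             ┃───────────────
                ┃─────────────┨     │Status  │
                ┃t monitors d▲┃─────┼────────┼
                ┃generates me█┃th   │Pending │
                ┃ optimizes b░┃ith  │Pending │
                ┃ monitors qu░┃nes  │Closed  │
                ┃            ░┃lson │Inactive│
 0/3            ┃andles user ░┃vis  │Pending │
                ┃            ░┃mith │Inactive│
                ┃ng implement░┃aylor│Pending │
                ┃ng handles l░┃nes  │Closed  │
                ┃intains batc░┃ylor │Active  │
━━━━━━━━━━━━━━━━┛transforms c░┃               
   ┃Each component transforms░┃               
   ┃The architecture generate░┃━━━━━━━━━━━━━━━
   ┃The pipeline analyzes bat▼┃               
   ┗━━━━━━━━━━━━━━━━━━━━━━━━━━┛               


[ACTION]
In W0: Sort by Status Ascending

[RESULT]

━━━━━━━━━━━━━━━━┓      ┏━━━━━━━━━━━━━━━━━━━━━━
                ┃━━━━━━━━━━━━━┓ble            
────────────────┨             ┃───────────────
                ┃─────────────┨     │Status ▲│
                ┃t monitors d▲┃─────┼────────┼
                ┃generates me█┃ylor │Active  │
                ┃ optimizes b░┃nes  │Closed  │
                ┃ monitors qu░┃nes  │Closed  │
                ┃            ░┃lson │Inactive│
 0/3            ┃andles user ░┃mith │Inactive│
                ┃            ░┃th   │Pending │
                ┃ng implement░┃ith  │Pending │
                ┃ng handles l░┃vis  │Pending │
                ┃intains batc░┃aylor│Pending │
━━━━━━━━━━━━━━━━┛transforms c░┃               
   ┃Each component transforms░┃               
   ┃The architecture generate░┃━━━━━━━━━━━━━━━
   ┃The pipeline analyzes bat▼┃               
   ┗━━━━━━━━━━━━━━━━━━━━━━━━━━┛               


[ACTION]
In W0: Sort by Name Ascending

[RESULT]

━━━━━━━━━━━━━━━━┓      ┏━━━━━━━━━━━━━━━━━━━━━━
                ┃━━━━━━━━━━━━━┓ble            
────────────────┨             ┃───────────────
                ┃─────────────┨    ▲│Status  │
                ┃t monitors d▲┃─────┼────────┼
                ┃generates me█┃th   │Pending │
                ┃ optimizes b░┃nes  │Closed  │
                ┃ monitors qu░┃nes  │Closed  │
                ┃            ░┃ith  │Pending │
 0/3            ┃andles user ░┃ylor │Active  │
                ┃            ░┃lson │Inactive│
                ┃ng implement░┃aylor│Pending │
                ┃ng handles l░┃mith │Inactive│
                ┃intains batc░┃vis  │Pending │
━━━━━━━━━━━━━━━━┛transforms c░┃               
   ┃Each component transforms░┃               
   ┃The architecture generate░┃━━━━━━━━━━━━━━━
   ┃The pipeline analyzes bat▼┃               
   ┗━━━━━━━━━━━━━━━━━━━━━━━━━━┛               


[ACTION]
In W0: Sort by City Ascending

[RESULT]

━━━━━━━━━━━━━━━━┓      ┏━━━━━━━━━━━━━━━━━━━━━━
                ┃━━━━━━━━━━━━━┓ble            
────────────────┨             ┃───────────────
                ┃─────────────┨     │Status  │
                ┃t monitors d▲┃─────┼────────┼
                ┃generates me█┃nes  │Closed  │
                ┃ optimizes b░┃ylor │Active  │
                ┃ monitors qu░┃nes  │Closed  │
                ┃            ░┃lson │Inactive│
 0/3            ┃andles user ░┃mith │Inactive│
                ┃            ░┃vis  │Pending │
                ┃ng implement░┃th   │Pending │
                ┃ng handles l░┃ith  │Pending │
                ┃intains batc░┃aylor│Pending │
━━━━━━━━━━━━━━━━┛transforms c░┃               
   ┃Each component transforms░┃               
   ┃The architecture generate░┃━━━━━━━━━━━━━━━
   ┃The pipeline analyzes bat▼┃               
   ┗━━━━━━━━━━━━━━━━━━━━━━━━━━┛               
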